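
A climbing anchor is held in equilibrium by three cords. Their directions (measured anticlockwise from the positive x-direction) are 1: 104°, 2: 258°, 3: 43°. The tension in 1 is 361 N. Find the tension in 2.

Resolve: ΣF_x = 361 cos 104° + T_2 cos 258° + T_3 cos 43° = 0.
        ΣF_y = 361 sin 104° + T_2 sin 258° + T_3 sin 43° = 0.
The known terms sum to (-87.33, 350.3) N, so -0.2079 T_2 + 0.7314 T_3 = 87.33 and -0.9781 T_2 + 0.6820 T_3 = -350.3.
Solving simultaneously: T_2 = 550.5 N, T_3 = 275.9 N.

T_2 ≈ 550 N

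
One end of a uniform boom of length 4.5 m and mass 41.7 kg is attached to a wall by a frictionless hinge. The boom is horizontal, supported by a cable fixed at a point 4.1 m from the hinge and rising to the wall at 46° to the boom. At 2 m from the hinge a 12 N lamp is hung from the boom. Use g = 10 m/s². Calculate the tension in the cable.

T ≈ 326 N

Take torques about the hinge: T sin 46° · 4.1 = 41.7×10×2.25 + 12×2 = 962.25 N·m.
So T = 962.25 / (0.7193 × 4.1) = 326.26 N.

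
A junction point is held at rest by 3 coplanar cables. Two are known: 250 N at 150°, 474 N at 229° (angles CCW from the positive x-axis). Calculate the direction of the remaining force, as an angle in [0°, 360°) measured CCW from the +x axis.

Sum the known components: ΣF_x = -527.5 N, ΣF_y = -232.7 N.
For equilibrium the remaining force must supply (−ΣF_x, −ΣF_y) = (527.5, 232.7) N.
Magnitude = √((527.5)² + (232.7)²) = 576.5 N; direction = atan2(232.7, 527.5) = 23.8°.

θ ≈ 23.8°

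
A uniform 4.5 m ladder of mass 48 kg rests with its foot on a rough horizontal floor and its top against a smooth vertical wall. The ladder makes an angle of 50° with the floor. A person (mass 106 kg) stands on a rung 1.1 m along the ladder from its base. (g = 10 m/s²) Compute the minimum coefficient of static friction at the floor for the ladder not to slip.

ΣF_y = 0: N_floor = 48×10 + 106×10 = 1540 N.
Torques about the foot: N_wall · 4.5 sin 50° = 48×10×2.25 cos 50° + 106×10×1.1 cos 50° → N_wall = 418.8 N.
ΣF_x = 0: f_floor = N_wall = 418.8 N.
μ_min = f_floor / N_floor = 418.8 / 1540 = 0.272.

μ_min ≈ 0.272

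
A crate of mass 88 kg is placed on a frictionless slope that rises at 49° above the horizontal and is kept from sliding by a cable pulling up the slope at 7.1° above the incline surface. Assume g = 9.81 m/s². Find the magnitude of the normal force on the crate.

Take axes along and perpendicular to the incline. Weight components: W sin 49° = 651.5 N down-slope, W cos 49° = 566.4 N into the surface.
Along incline: T cos 7.1° = W sin 49° → T = 656.6 N.
Perpendicular: N = W cos 49° − T sin 7.1° = 485.2 N.

N ≈ 485 N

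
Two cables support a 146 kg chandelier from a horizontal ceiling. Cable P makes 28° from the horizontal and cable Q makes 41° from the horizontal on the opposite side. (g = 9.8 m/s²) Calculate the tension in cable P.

T_P ≈ 1160 N

Weight W = 146 × 9.8 = 1431 N acts straight down.
Horizontal: T_P cos 28° = T_Q cos 41°  →  T_Q = 1.17 T_P.
Vertical: T_P sin 28° + T_Q sin 41° = 1431.
Substituting the horizontal relation into the vertical equation gives 1.237 T_P = 1431, so T_P = 1157 N.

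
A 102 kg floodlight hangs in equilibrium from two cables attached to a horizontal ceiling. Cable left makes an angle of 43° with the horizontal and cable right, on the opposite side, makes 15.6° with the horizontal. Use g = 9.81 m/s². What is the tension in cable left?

T_left ≈ 1130 N

Weight W = 102 × 9.81 = 1001 N acts straight down.
Horizontal: T_left cos 43° = T_right cos 15.6°  →  T_right = 0.7593 T_left.
Vertical: T_left sin 43° + T_right sin 15.6° = 1001.
Substituting the horizontal relation into the vertical equation gives 0.8862 T_left = 1001, so T_left = 1129 N.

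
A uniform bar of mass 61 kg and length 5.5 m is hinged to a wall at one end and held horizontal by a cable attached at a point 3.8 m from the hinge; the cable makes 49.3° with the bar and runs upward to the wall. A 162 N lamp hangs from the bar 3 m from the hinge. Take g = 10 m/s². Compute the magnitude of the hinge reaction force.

|H| ≈ 530 N

Take torques about the hinge: T sin 49.3° · 3.8 = 61×10×2.75 + 162×3 = 2163.5 N·m.
So T = 2163.5 / (0.7581 × 3.8) = 750.98 N.
ΣF_x = 0: H_x = T cos 49.3° = 489.71 N.
ΣF_y = 0: H_y = (61×10 + 162) − T sin 49.3° = 772 − 569.34 = 202.66 N.
|H| = √(H_x² + H_y²) = √((489.71)² + (202.66)²) = 529.99 N.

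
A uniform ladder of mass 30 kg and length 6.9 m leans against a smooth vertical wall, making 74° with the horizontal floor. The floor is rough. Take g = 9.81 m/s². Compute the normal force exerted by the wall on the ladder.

Torques about the foot: N_wall · 6.9 sin 74° = 30×9.81×3.45 cos 74° → N_wall = 42.195 N.

N_wall ≈ 42.2 N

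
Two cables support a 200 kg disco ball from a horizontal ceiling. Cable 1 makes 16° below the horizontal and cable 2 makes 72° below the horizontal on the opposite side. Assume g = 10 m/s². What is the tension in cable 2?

T_2 ≈ 1920 N

Weight W = 200 × 10 = 2000 N acts straight down.
Horizontal: T_1 cos 16° = T_2 cos 72°  →  T_1 = 0.3215 T_2.
Vertical: T_1 sin 16° + T_2 sin 72° = 2000.
Substituting the horizontal relation into the vertical equation gives 1.04 T_2 = 2000, so T_2 = 1924 N.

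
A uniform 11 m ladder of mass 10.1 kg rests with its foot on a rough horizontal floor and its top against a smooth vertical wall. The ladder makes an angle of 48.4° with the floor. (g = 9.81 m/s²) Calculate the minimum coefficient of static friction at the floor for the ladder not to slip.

ΣF_y = 0: N_floor = 10.1×9.81 = 99.081 N.
Torques about the foot: N_wall · 11 sin 48.4° = 10.1×9.81×5.5 cos 48.4° → N_wall = 43.984 N.
ΣF_x = 0: f_floor = N_wall = 43.984 N.
μ_min = f_floor / N_floor = 43.984 / 99.081 = 0.4439.

μ_min ≈ 0.444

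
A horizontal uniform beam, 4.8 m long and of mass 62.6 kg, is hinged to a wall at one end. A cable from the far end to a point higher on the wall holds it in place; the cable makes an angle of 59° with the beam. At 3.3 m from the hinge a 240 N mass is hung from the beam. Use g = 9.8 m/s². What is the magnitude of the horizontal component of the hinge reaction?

Take torques about the hinge: T sin 59° · 4.8 = 62.6×9.8×2.4 + 240×3.3 = 2264.4 N·m.
So T = 2264.4 / (0.8572 × 4.8) = 550.35 N.
ΣF_x = 0: H_x = T cos 59° = 283.45 N.

H_x ≈ 283 N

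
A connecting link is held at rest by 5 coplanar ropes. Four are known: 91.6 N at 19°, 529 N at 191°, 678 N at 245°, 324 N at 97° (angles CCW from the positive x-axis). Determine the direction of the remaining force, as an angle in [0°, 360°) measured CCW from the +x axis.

θ ≈ 25.6°

Sum the known components: ΣF_x = -758.7 N, ΣF_y = -364 N.
For equilibrium the remaining force must supply (−ΣF_x, −ΣF_y) = (758.7, 364) N.
Magnitude = √((758.7)² + (364)²) = 841.5 N; direction = atan2(364, 758.7) = 25.6°.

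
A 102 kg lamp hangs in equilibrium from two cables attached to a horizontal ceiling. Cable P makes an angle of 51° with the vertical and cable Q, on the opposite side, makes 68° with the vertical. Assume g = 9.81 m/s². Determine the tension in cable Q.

Angles from the horizontal: cable P is 90° − 51° = 39°, cable Q is 90° − 68° = 22°.
Weight W = 102 × 9.81 = 1001 N acts straight down.
Horizontal: T_P cos 39° = T_Q cos 22°  →  T_P = 1.193 T_Q.
Vertical: T_P sin 39° + T_Q sin 22° = 1001.
Substituting the horizontal relation into the vertical equation gives 1.125 T_Q = 1001, so T_Q = 889.1 N.

T_Q ≈ 889 N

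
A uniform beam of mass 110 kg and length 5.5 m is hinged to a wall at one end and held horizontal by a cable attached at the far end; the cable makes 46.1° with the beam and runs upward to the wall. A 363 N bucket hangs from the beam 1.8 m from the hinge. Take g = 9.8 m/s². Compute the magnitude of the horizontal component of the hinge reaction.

H_x ≈ 633 N

Take torques about the hinge: T sin 46.1° · 5.5 = 110×9.8×2.75 + 363×1.8 = 3617.9 N·m.
So T = 3617.9 / (0.7206 × 5.5) = 912.91 N.
ΣF_x = 0: H_x = T cos 46.1° = 633.02 N.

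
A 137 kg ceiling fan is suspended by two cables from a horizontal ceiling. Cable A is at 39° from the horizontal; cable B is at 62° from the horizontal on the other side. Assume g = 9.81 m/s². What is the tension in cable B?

T_B ≈ 1060 N

Weight W = 137 × 9.81 = 1344 N acts straight down.
Horizontal: T_A cos 39° = T_B cos 62°  →  T_A = 0.6041 T_B.
Vertical: T_A sin 39° + T_B sin 62° = 1344.
Substituting the horizontal relation into the vertical equation gives 1.263 T_B = 1344, so T_B = 1064 N.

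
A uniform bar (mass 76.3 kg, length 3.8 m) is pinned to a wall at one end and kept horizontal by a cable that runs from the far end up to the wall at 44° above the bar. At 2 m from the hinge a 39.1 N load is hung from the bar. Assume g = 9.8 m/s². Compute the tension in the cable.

Take torques about the hinge: T sin 44° · 3.8 = 76.3×9.8×1.9 + 39.1×2 = 1498.9 N·m.
So T = 1498.9 / (0.6947 × 3.8) = 567.83 N.

T ≈ 568 N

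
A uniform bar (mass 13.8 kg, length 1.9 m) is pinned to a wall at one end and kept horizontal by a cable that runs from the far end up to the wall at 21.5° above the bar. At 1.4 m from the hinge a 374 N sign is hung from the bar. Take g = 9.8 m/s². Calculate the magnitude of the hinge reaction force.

Take torques about the hinge: T sin 21.5° · 1.9 = 13.8×9.8×0.95 + 374×1.4 = 652.08 N·m.
So T = 652.08 / (0.3665 × 1.9) = 936.42 N.
ΣF_x = 0: H_x = T cos 21.5° = 871.26 N.
ΣF_y = 0: H_y = (13.8×9.8 + 374) − T sin 21.5° = 509.24 − 343.2 = 166.04 N.
|H| = √(H_x² + H_y²) = √((871.26)² + (166.04)²) = 886.94 N.

|H| ≈ 887 N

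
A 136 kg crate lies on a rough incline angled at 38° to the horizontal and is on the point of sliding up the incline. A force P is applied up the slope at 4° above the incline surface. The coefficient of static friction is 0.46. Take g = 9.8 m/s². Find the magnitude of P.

On the verge of sliding up the incline, friction equals μN and acts down the slope.
Perpendicular: N + P sin 4° = W cos 38° = 1050 N.
Along incline: P cos 4° = W sin 38° + μN  with W sin 38° = 820.6 N.
Solving the pair for P and N: P = 1266 N, N = 961.9 N (and f = μN = 442.5 N).

P ≈ 1270 N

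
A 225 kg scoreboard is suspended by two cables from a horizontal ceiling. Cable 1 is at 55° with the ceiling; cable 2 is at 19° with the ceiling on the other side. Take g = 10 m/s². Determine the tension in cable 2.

T_2 ≈ 1340 N

Weight W = 225 × 10 = 2250 N acts straight down.
Horizontal: T_1 cos 55° = T_2 cos 19°  →  T_1 = 1.648 T_2.
Vertical: T_1 sin 55° + T_2 sin 19° = 2250.
Substituting the horizontal relation into the vertical equation gives 1.676 T_2 = 2250, so T_2 = 1343 N.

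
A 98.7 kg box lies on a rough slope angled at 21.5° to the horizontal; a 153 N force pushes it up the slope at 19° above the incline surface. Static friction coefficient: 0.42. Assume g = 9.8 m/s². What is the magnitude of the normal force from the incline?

N ≈ 850 N

Axes along / perpendicular to the incline. W sin 21.5° = 354.5 N down-slope; W cos 21.5° = 900 N into the surface.
Perpendicular: N = W cos 21.5° − P sin 19° = 900 − 49.81 = 850.1 N.
Along incline: P cos 19° + f = W sin 21.5° (friction acts up-slope) → f = 354.5 − 144.7 = 209.8 N.
|f| = 209.8 N ≤ μN = 357.1 N, so the box is indeed static.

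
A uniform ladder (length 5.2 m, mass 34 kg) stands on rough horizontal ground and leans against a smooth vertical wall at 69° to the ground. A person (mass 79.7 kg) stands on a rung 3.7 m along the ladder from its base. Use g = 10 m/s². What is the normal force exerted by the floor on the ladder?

ΣF_y = 0: N_floor = 34×10 + 79.7×10 = 1137 N.

N_floor ≈ 1140 N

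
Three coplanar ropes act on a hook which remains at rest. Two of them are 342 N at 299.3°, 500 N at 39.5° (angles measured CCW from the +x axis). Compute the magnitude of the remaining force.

F ≈ 554 N

Sum the known components: ΣF_x = 553.2 N, ΣF_y = 19.79 N.
For equilibrium the remaining force must supply (−ΣF_x, −ΣF_y) = (-553.2, -19.79) N.
Magnitude = √((-553.2)² + (-19.79)²) = 553.5 N; direction = atan2(-19.79, -553.2) = 182.0°.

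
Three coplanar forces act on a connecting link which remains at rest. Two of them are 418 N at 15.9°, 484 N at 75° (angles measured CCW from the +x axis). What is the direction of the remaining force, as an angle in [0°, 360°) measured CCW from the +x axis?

Sum the known components: ΣF_x = 527.3 N, ΣF_y = 582 N.
For equilibrium the remaining force must supply (−ΣF_x, −ΣF_y) = (-527.3, -582) N.
Magnitude = √((-527.3)² + (-582)²) = 785.3 N; direction = atan2(-582, -527.3) = 227.8°.

θ ≈ 228°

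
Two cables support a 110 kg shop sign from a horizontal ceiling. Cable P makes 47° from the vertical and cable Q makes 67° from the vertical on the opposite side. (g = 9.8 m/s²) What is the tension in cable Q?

T_Q ≈ 863 N

Angles from the horizontal: cable P is 90° − 47° = 43°, cable Q is 90° − 67° = 23°.
Weight W = 110 × 9.8 = 1078 N acts straight down.
Horizontal: T_P cos 43° = T_Q cos 23°  →  T_P = 1.259 T_Q.
Vertical: T_P sin 43° + T_Q sin 23° = 1078.
Substituting the horizontal relation into the vertical equation gives 1.249 T_Q = 1078, so T_Q = 863 N.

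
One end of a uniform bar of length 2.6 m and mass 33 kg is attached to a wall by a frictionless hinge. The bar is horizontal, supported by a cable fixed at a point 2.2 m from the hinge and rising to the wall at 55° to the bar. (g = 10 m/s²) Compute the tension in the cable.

Take torques about the hinge: T sin 55° · 2.2 = 33×10×1.3 = 429 N·m.
So T = 429 / (0.8192 × 2.2) = 238.05 N.

T ≈ 238 N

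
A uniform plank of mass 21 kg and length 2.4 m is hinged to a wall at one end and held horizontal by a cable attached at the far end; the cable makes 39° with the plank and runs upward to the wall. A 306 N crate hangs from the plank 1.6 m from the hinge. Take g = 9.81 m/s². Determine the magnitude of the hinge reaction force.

|H| ≈ 431 N

Take torques about the hinge: T sin 39° · 2.4 = 21×9.81×1.2 + 306×1.6 = 736.81 N·m.
So T = 736.81 / (0.6293 × 2.4) = 487.84 N.
ΣF_x = 0: H_x = T cos 39° = 379.12 N.
ΣF_y = 0: H_y = (21×9.81 + 306) − T sin 39° = 512.01 − 307 = 205 N.
|H| = √(H_x² + H_y²) = √((379.12)² + (205)²) = 431 N.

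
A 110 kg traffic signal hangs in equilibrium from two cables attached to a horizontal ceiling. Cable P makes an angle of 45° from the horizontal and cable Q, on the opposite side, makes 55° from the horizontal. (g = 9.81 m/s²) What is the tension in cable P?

Weight W = 110 × 9.81 = 1079 N acts straight down.
Horizontal: T_P cos 45° = T_Q cos 55°  →  T_Q = 1.233 T_P.
Vertical: T_P sin 45° + T_Q sin 55° = 1079.
Substituting the horizontal relation into the vertical equation gives 1.717 T_P = 1079, so T_P = 628.5 N.

T_P ≈ 628 N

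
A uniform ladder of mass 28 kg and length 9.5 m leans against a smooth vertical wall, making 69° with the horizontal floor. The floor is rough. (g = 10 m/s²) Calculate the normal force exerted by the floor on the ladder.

N_floor ≈ 280 N

ΣF_y = 0: N_floor = 28×10 = 280 N.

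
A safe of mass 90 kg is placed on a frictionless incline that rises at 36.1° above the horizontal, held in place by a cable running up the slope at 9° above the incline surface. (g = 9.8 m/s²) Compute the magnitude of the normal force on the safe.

Take axes along and perpendicular to the incline. Weight components: W sin 36.1° = 519.7 N down-slope, W cos 36.1° = 712.6 N into the surface.
Along incline: T cos 9° = W sin 36.1° → T = 526.1 N.
Perpendicular: N = W cos 36.1° − T sin 9° = 630.3 N.

N ≈ 630 N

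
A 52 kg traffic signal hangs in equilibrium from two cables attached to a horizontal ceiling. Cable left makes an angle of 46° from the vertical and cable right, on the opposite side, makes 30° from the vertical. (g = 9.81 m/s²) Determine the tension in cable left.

T_left ≈ 263 N

Angles from the horizontal: cable left is 90° − 46° = 44°, cable right is 90° − 30° = 60°.
Weight W = 52 × 9.81 = 510.1 N acts straight down.
Horizontal: T_left cos 44° = T_right cos 60°  →  T_right = 1.439 T_left.
Vertical: T_left sin 44° + T_right sin 60° = 510.1.
Substituting the horizontal relation into the vertical equation gives 1.941 T_left = 510.1, so T_left = 262.9 N.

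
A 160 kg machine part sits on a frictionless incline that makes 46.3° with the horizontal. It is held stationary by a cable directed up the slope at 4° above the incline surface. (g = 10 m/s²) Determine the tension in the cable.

Take axes along and perpendicular to the incline. Weight components: W sin 46.3° = 1157 N down-slope, W cos 46.3° = 1105 N into the surface.
Along incline: T cos 4° = W sin 46.3° → T = 1160 N.
Perpendicular: N = W cos 46.3° − T sin 4° = 1025 N.

T ≈ 1160 N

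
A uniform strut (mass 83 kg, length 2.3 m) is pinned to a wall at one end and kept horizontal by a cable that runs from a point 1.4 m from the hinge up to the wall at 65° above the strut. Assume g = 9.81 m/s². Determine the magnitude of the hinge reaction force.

Take torques about the hinge: T sin 65° · 1.4 = 83×9.81×1.15 = 936.36 N·m.
So T = 936.36 / (0.9063 × 1.4) = 737.97 N.
ΣF_x = 0: H_x = T cos 65° = 311.88 N.
ΣF_y = 0: H_y = (83×9.81) − T sin 65° = 814.23 − 668.83 = 145.4 N.
|H| = √(H_x² + H_y²) = √((311.88)² + (145.4)²) = 344.11 N.

|H| ≈ 344 N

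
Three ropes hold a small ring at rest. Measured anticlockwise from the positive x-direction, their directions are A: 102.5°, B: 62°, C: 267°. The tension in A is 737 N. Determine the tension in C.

Resolve: ΣF_x = 737 cos 102.5° + T_B cos 62° + T_C cos 267° = 0.
        ΣF_y = 737 sin 102.5° + T_B sin 62° + T_C sin 267° = 0.
The known terms sum to (-159.5, 719.5) N, so 0.4695 T_B − 0.0523 T_C = 159.5 and 0.8829 T_B − 0.9986 T_C = -719.5.
Solving simultaneously: T_B = 466 N, T_C = 1133 N.

T_C ≈ 1130 N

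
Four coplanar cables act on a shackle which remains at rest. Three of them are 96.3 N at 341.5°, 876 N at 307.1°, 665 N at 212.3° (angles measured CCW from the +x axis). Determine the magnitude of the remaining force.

F ≈ 1090 N

Sum the known components: ΣF_x = 57.63 N, ΣF_y = -1085 N.
For equilibrium the remaining force must supply (−ΣF_x, −ΣF_y) = (-57.63, 1085) N.
Magnitude = √((-57.63)² + (1085)²) = 1086 N; direction = atan2(1085, -57.63) = 93.0°.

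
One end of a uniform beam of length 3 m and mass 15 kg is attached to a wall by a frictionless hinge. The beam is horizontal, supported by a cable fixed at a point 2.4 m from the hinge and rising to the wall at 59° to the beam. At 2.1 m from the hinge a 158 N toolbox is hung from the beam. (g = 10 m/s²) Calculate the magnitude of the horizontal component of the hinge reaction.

H_x ≈ 139 N

Take torques about the hinge: T sin 59° · 2.4 = 15×10×1.5 + 158×2.1 = 556.8 N·m.
So T = 556.8 / (0.8572 × 2.4) = 270.66 N.
ΣF_x = 0: H_x = T cos 59° = 139.4 N.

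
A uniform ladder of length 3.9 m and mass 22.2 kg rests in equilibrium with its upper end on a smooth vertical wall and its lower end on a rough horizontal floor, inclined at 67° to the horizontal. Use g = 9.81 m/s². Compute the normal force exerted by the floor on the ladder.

ΣF_y = 0: N_floor = 22.2×9.81 = 217.78 N.

N_floor ≈ 218 N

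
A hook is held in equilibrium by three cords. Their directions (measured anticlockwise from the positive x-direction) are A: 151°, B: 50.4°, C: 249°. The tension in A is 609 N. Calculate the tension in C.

Resolve: ΣF_x = 609 cos 151° + T_B cos 50.4° + T_C cos 249° = 0.
        ΣF_y = 609 sin 151° + T_B sin 50.4° + T_C sin 249° = 0.
The known terms sum to (-532.6, 295.2) N, so 0.6374 T_B − 0.3584 T_C = 532.6 and 0.7705 T_B − 0.9336 T_C = -295.2.
Solving simultaneously: T_B = 1891 N, T_C = 1877 N.

T_C ≈ 1880 N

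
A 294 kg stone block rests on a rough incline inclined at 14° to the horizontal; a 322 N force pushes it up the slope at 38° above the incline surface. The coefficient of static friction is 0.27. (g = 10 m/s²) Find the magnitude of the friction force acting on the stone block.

f ≈ 458 N

Axes along / perpendicular to the incline. W sin 14° = 711.3 N down-slope; W cos 14° = 2853 N into the surface.
Perpendicular: N = W cos 14° − P sin 38° = 2853 − 198.2 = 2654 N.
Along incline: P cos 38° + f = W sin 14° (friction acts up-slope) → f = 711.3 − 253.7 = 457.5 N.
|f| = 457.5 N ≤ μN = 716.7 N, so the stone block is indeed static.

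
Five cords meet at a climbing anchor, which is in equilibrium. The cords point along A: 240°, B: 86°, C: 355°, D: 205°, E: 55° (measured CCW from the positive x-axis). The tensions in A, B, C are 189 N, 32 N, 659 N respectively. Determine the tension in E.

T_E ≈ 820 N

Resolve: ΣF_x = 189 cos 240° + 32 cos 86° + 659 cos 355° + T_D cos 205° + T_E cos 55° = 0.
        ΣF_y = 189 sin 240° + 32 sin 86° + 659 sin 355° + T_D sin 205° + T_E sin 55° = 0.
The known terms sum to (564.2, -189.2) N, so -0.9063 T_D + 0.5736 T_E = -564.2 and -0.4226 T_D + 0.8192 T_E = 189.2.
Solving simultaneously: T_D = 1141 N, T_E = 819.8 N.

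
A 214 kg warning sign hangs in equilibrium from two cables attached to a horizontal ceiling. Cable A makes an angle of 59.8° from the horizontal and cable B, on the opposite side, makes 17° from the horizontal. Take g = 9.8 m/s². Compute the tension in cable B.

T_B ≈ 1080 N

Weight W = 214 × 9.8 = 2097 N acts straight down.
Horizontal: T_A cos 59.8° = T_B cos 17°  →  T_A = 1.901 T_B.
Vertical: T_A sin 59.8° + T_B sin 17° = 2097.
Substituting the horizontal relation into the vertical equation gives 1.935 T_B = 2097, so T_B = 1084 N.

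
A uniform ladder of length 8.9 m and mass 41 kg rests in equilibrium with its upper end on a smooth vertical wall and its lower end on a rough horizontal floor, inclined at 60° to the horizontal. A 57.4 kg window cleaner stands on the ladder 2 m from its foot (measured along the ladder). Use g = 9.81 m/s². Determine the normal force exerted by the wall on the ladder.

N_wall ≈ 189 N

Torques about the foot: N_wall · 8.9 sin 60° = 41×9.81×4.45 cos 60° + 57.4×9.81×2 cos 60° → N_wall = 189.16 N.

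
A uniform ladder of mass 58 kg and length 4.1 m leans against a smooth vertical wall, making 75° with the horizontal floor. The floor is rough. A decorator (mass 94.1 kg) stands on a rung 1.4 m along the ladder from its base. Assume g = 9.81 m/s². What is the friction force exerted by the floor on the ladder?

Torques about the foot: N_wall · 4.1 sin 75° = 58×9.81×2.05 cos 75° + 94.1×9.81×1.4 cos 75° → N_wall = 160.69 N.
ΣF_x = 0: f_floor = N_wall = 160.69 N.

f ≈ 161 N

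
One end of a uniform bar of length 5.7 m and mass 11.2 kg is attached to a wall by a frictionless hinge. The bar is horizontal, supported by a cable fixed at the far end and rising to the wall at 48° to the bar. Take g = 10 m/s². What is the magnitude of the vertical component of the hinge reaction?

|H_y| ≈ 56 N

Take torques about the hinge: T sin 48° · 5.7 = 11.2×10×2.85 = 319.2 N·m.
So T = 319.2 / (0.7431 × 5.7) = 75.355 N.
ΣF_y = 0: H_y = (11.2×10) − T sin 48° = 112 − 56 = 56 N.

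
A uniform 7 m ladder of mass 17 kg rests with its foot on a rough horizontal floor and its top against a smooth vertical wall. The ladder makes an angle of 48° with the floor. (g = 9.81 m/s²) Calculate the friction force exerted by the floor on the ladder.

Torques about the foot: N_wall · 7 sin 48° = 17×9.81×3.5 cos 48° → N_wall = 75.08 N.
ΣF_x = 0: f_floor = N_wall = 75.08 N.

f ≈ 75.1 N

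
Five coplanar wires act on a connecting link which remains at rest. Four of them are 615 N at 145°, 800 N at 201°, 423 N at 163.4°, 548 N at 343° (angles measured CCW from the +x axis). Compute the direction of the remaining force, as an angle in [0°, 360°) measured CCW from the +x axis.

Sum the known components: ΣF_x = -1132 N, ΣF_y = 26.68 N.
For equilibrium the remaining force must supply (−ΣF_x, −ΣF_y) = (1132, -26.68) N.
Magnitude = √((1132)² + (-26.68)²) = 1132 N; direction = atan2(-26.68, 1132) = 358.6°.

θ ≈ 359°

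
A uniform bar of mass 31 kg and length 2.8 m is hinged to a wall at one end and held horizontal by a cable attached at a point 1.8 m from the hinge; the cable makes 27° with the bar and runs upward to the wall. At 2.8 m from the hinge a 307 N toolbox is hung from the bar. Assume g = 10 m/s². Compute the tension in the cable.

T ≈ 1580 N

Take torques about the hinge: T sin 27° · 1.8 = 31×10×1.4 + 307×2.8 = 1293.6 N·m.
So T = 1293.6 / (0.4540 × 1.8) = 1583 N.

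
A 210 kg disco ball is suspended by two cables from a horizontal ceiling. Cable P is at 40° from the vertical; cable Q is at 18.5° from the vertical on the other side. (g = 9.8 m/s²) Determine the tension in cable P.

T_P ≈ 766 N

Angles from the horizontal: cable P is 90° − 40° = 50°, cable Q is 90° − 18.5° = 71.5°.
Weight W = 210 × 9.8 = 2058 N acts straight down.
Horizontal: T_P cos 50° = T_Q cos 71.5°  →  T_Q = 2.026 T_P.
Vertical: T_P sin 50° + T_Q sin 71.5° = 2058.
Substituting the horizontal relation into the vertical equation gives 2.687 T_P = 2058, so T_P = 765.9 N.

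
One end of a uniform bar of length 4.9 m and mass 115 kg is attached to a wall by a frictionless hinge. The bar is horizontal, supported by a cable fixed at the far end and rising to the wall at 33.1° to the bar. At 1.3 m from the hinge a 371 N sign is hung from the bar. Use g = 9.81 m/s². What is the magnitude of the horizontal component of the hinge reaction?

H_x ≈ 1020 N

Take torques about the hinge: T sin 33.1° · 4.9 = 115×9.81×2.45 + 371×1.3 = 3246.3 N·m.
So T = 3246.3 / (0.5461 × 4.9) = 1213.1 N.
ΣF_x = 0: H_x = T cos 33.1° = 1016.3 N.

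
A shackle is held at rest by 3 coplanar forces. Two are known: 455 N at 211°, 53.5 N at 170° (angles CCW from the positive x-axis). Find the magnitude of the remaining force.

Sum the known components: ΣF_x = -442.7 N, ΣF_y = -225.1 N.
For equilibrium the remaining force must supply (−ΣF_x, −ΣF_y) = (442.7, 225.1) N.
Magnitude = √((442.7)² + (225.1)²) = 496.6 N; direction = atan2(225.1, 442.7) = 26.9°.

F ≈ 497 N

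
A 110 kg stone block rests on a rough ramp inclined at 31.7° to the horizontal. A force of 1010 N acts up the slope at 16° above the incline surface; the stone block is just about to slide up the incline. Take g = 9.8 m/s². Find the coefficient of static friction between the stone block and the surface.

On the verge of sliding up the incline, friction is at its maximum μN and acts down the slope.
Perpendicular to incline: N = W cos 31.7° − P sin 16° = 917.2 − 278.4 = 638.8 N.
Along incline: P cos 16° − μN = W sin 31.7° → μ = −(W sin 31.7° − P cos 16°) / N = 0.6331.

μ ≈ 0.633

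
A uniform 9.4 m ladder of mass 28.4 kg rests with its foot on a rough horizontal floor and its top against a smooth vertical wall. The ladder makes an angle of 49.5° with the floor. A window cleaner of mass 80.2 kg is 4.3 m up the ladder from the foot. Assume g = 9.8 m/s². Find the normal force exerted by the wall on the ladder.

N_wall ≈ 426 N

Torques about the foot: N_wall · 9.4 sin 49.5° = 28.4×9.8×4.7 cos 49.5° + 80.2×9.8×4.3 cos 49.5° → N_wall = 425.93 N.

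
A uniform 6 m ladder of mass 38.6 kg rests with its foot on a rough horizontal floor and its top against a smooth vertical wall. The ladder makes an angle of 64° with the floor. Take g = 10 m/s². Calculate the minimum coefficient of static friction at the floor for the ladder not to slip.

ΣF_y = 0: N_floor = 38.6×10 = 386 N.
Torques about the foot: N_wall · 6 sin 64° = 38.6×10×3 cos 64° → N_wall = 94.132 N.
ΣF_x = 0: f_floor = N_wall = 94.132 N.
μ_min = f_floor / N_floor = 94.132 / 386 = 0.2439.

μ_min ≈ 0.244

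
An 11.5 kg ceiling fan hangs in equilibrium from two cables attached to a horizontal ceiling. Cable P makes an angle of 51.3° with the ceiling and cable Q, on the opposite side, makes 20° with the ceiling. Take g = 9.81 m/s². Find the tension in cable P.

T_P ≈ 112 N

Weight W = 11.5 × 9.81 = 112.8 N acts straight down.
Horizontal: T_P cos 51.3° = T_Q cos 20°  →  T_Q = 0.6654 T_P.
Vertical: T_P sin 51.3° + T_Q sin 20° = 112.8.
Substituting the horizontal relation into the vertical equation gives 1.008 T_P = 112.8, so T_P = 111.9 N.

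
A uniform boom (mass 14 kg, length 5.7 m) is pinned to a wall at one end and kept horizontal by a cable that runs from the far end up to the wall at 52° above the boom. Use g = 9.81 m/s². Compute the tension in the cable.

T ≈ 87.1 N

Take torques about the hinge: T sin 52° · 5.7 = 14×9.81×2.85 = 391.42 N·m.
So T = 391.42 / (0.7880 × 5.7) = 87.143 N.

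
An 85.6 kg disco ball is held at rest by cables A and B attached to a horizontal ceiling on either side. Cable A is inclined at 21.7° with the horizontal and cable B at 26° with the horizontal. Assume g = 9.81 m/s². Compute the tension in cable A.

T_A ≈ 1020 N

Weight W = 85.6 × 9.81 = 839.7 N acts straight down.
Horizontal: T_A cos 21.7° = T_B cos 26°  →  T_B = 1.034 T_A.
Vertical: T_A sin 21.7° + T_B sin 26° = 839.7.
Substituting the horizontal relation into the vertical equation gives 0.8229 T_A = 839.7, so T_A = 1020 N.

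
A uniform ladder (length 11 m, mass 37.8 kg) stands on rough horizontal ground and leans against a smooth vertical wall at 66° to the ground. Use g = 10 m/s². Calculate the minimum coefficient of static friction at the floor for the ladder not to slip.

μ_min ≈ 0.223

ΣF_y = 0: N_floor = 37.8×10 = 378 N.
Torques about the foot: N_wall · 11 sin 66° = 37.8×10×5.5 cos 66° → N_wall = 84.148 N.
ΣF_x = 0: f_floor = N_wall = 84.148 N.
μ_min = f_floor / N_floor = 84.148 / 378 = 0.2226.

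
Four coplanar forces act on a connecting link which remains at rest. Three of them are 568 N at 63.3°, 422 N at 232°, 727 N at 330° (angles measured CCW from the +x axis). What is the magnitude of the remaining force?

F ≈ 653 N

Sum the known components: ΣF_x = 625 N, ΣF_y = -188.6 N.
For equilibrium the remaining force must supply (−ΣF_x, −ΣF_y) = (-625, 188.6) N.
Magnitude = √((-625)² + (188.6)²) = 652.8 N; direction = atan2(188.6, -625) = 163.2°.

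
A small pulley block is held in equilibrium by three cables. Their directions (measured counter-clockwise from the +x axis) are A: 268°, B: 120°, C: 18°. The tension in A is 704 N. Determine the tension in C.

Resolve: ΣF_x = 704 cos 268° + T_B cos 120° + T_C cos 18° = 0.
        ΣF_y = 704 sin 268° + T_B sin 120° + T_C sin 18° = 0.
The known terms sum to (-24.57, -703.6) N, so -0.5000 T_B + 0.9511 T_C = 24.57 and 0.8660 T_B + 0.3090 T_C = 703.6.
Solving simultaneously: T_B = 676.3 N, T_C = 381.4 N.

T_C ≈ 381 N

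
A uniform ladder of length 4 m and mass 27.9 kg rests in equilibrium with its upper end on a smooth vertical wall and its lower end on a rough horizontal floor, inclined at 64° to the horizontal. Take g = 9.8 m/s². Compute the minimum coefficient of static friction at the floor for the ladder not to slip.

ΣF_y = 0: N_floor = 27.9×9.8 = 273.42 N.
Torques about the foot: N_wall · 4 sin 64° = 27.9×9.8×2 cos 64° → N_wall = 66.678 N.
ΣF_x = 0: f_floor = N_wall = 66.678 N.
μ_min = f_floor / N_floor = 66.678 / 273.42 = 0.2439.

μ_min ≈ 0.244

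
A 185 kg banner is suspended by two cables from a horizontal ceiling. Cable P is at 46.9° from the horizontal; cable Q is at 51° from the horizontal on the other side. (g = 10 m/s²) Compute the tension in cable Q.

Weight W = 185 × 10 = 1850 N acts straight down.
Horizontal: T_P cos 46.9° = T_Q cos 51°  →  T_P = 0.921 T_Q.
Vertical: T_P sin 46.9° + T_Q sin 51° = 1850.
Substituting the horizontal relation into the vertical equation gives 1.45 T_Q = 1850, so T_Q = 1276 N.

T_Q ≈ 1280 N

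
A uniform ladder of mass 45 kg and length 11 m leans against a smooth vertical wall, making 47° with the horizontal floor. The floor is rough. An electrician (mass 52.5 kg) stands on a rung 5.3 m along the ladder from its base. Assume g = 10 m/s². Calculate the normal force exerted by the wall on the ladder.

N_wall ≈ 446 N

Torques about the foot: N_wall · 11 sin 47° = 45×10×5.5 cos 47° + 52.5×10×5.3 cos 47° → N_wall = 445.7 N.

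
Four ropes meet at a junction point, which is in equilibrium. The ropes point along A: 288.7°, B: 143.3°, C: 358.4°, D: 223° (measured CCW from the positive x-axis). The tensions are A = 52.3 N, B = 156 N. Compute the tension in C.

Resolve: ΣF_x = 52.3 cos 288.7° + 156 cos 143.3° + T_C cos 358.4° + T_D cos 223° = 0.
        ΣF_y = 52.3 sin 288.7° + 156 sin 143.3° + T_C sin 358.4° + T_D sin 223° = 0.
The known terms sum to (-108.3, 43.69) N, so 0.9996 T_C − 0.7314 T_D = 108.3 and -0.0279 T_C − 0.6820 T_D = -43.69.
Solving simultaneously: T_C = 150.7 N, T_D = 57.89 N.

T_C ≈ 151 N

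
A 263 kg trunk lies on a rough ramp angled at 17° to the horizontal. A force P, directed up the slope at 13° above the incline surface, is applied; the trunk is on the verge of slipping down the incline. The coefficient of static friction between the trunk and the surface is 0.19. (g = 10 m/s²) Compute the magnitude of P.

P ≈ 312 N

On the verge of sliding down the incline, friction equals μN and acts up the slope.
Perpendicular: N + P sin 13° = W cos 17° = 2515 N.
Along incline: P cos 13° + μN = W sin 17° with W sin 17° = 768.9 N.
Solving the pair for P and N: P = 312.4 N, N = 2445 N (and f = μN = 464.5 N).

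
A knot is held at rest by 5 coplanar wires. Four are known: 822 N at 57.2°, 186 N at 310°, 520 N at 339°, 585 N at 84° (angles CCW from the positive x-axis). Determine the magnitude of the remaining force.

Sum the known components: ΣF_x = 1111 N, ΣF_y = 943.9 N.
For equilibrium the remaining force must supply (−ΣF_x, −ΣF_y) = (-1111, -943.9) N.
Magnitude = √((-1111)² + (-943.9)²) = 1458 N; direction = atan2(-943.9, -1111) = 220.3°.

F ≈ 1460 N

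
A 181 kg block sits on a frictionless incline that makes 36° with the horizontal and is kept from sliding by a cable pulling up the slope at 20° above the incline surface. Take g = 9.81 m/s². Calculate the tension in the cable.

T ≈ 1110 N

Take axes along and perpendicular to the incline. Weight components: W sin 36° = 1044 N down-slope, W cos 36° = 1436 N into the surface.
Along incline: T cos 20° = W sin 36° → T = 1111 N.
Perpendicular: N = W cos 36° − T sin 20° = 1057 N.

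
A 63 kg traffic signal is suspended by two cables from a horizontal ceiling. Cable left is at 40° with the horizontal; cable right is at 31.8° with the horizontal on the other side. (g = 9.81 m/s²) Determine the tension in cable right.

T_right ≈ 498 N

Weight W = 63 × 9.81 = 618 N acts straight down.
Horizontal: T_left cos 40° = T_right cos 31.8°  →  T_left = 1.109 T_right.
Vertical: T_left sin 40° + T_right sin 31.8° = 618.
Substituting the horizontal relation into the vertical equation gives 1.24 T_right = 618, so T_right = 498.4 N.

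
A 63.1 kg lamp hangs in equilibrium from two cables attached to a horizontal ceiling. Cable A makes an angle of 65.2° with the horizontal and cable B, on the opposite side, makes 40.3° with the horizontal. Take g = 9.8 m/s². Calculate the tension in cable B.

T_B ≈ 269 N

Weight W = 63.1 × 9.8 = 618.4 N acts straight down.
Horizontal: T_A cos 65.2° = T_B cos 40.3°  →  T_A = 1.818 T_B.
Vertical: T_A sin 65.2° + T_B sin 40.3° = 618.4.
Substituting the horizontal relation into the vertical equation gives 2.297 T_B = 618.4, so T_B = 269.2 N.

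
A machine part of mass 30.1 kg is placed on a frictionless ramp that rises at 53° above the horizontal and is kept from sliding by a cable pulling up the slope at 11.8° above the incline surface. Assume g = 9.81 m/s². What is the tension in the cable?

T ≈ 241 N

Take axes along and perpendicular to the incline. Weight components: W sin 53° = 235.8 N down-slope, W cos 53° = 177.7 N into the surface.
Along incline: T cos 11.8° = W sin 53° → T = 240.9 N.
Perpendicular: N = W cos 53° − T sin 11.8° = 128.4 N.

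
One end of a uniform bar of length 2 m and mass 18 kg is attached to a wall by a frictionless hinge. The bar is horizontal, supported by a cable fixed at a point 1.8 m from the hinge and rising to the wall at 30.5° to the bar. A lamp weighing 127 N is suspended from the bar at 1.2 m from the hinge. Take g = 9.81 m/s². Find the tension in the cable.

T ≈ 360 N

Take torques about the hinge: T sin 30.5° · 1.8 = 18×9.81×1 + 127×1.2 = 328.98 N·m.
So T = 328.98 / (0.5075 × 1.8) = 360.1 N.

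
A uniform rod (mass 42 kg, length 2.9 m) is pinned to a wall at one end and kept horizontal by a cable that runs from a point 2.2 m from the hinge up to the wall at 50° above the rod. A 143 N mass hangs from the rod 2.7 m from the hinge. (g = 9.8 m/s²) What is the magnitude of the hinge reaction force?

|H| ≈ 390 N

Take torques about the hinge: T sin 50° · 2.2 = 42×9.8×1.45 + 143×2.7 = 982.92 N·m.
So T = 982.92 / (0.7660 × 2.2) = 583.23 N.
ΣF_x = 0: H_x = T cos 50° = 374.89 N.
ΣF_y = 0: H_y = (42×9.8 + 143) − T sin 50° = 554.6 − 446.78 = 107.82 N.
|H| = √(H_x² + H_y²) = √((374.89)² + (107.82)²) = 390.09 N.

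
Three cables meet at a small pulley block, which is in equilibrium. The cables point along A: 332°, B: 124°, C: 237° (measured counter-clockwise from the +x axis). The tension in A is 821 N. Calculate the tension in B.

T_B ≈ 889 N

Resolve: ΣF_x = 821 cos 332° + T_B cos 124° + T_C cos 237° = 0.
        ΣF_y = 821 sin 332° + T_B sin 124° + T_C sin 237° = 0.
The known terms sum to (724.9, -385.4) N, so -0.5592 T_B − 0.5446 T_C = -724.9 and 0.8290 T_B − 0.8387 T_C = 385.4.
Solving simultaneously: T_B = 888.5 N, T_C = 418.7 N.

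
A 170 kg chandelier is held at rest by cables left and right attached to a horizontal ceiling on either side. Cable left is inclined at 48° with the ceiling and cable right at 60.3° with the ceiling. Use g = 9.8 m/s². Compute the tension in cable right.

T_right ≈ 1170 N

Weight W = 170 × 9.8 = 1666 N acts straight down.
Horizontal: T_left cos 48° = T_right cos 60.3°  →  T_left = 0.7405 T_right.
Vertical: T_left sin 48° + T_right sin 60.3° = 1666.
Substituting the horizontal relation into the vertical equation gives 1.419 T_right = 1666, so T_right = 1174 N.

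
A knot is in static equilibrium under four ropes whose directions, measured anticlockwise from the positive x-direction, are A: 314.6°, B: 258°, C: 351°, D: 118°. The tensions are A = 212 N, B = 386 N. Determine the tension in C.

T_C ≈ 235 N

Resolve: ΣF_x = 212 cos 314.6° + 386 cos 258° + T_C cos 351° + T_D cos 118° = 0.
        ΣF_y = 212 sin 314.6° + 386 sin 258° + T_C sin 351° + T_D sin 118° = 0.
The known terms sum to (68.6, -528.5) N, so 0.9877 T_C − 0.4695 T_D = -68.6 and -0.1564 T_C + 0.8829 T_D = 528.5.
Solving simultaneously: T_C = 234.8 N, T_D = 640.2 N.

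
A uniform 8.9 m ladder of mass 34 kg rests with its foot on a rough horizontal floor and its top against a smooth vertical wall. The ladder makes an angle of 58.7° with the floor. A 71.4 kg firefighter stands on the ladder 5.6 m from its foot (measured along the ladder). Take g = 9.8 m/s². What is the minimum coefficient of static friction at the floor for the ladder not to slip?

μ_min ≈ 0.357

ΣF_y = 0: N_floor = 34×9.8 + 71.4×9.8 = 1032.9 N.
Torques about the foot: N_wall · 8.9 sin 58.7° = 34×9.8×4.45 cos 58.7° + 71.4×9.8×5.6 cos 58.7° → N_wall = 368.98 N.
ΣF_x = 0: f_floor = N_wall = 368.98 N.
μ_min = f_floor / N_floor = 368.98 / 1032.9 = 0.3572.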